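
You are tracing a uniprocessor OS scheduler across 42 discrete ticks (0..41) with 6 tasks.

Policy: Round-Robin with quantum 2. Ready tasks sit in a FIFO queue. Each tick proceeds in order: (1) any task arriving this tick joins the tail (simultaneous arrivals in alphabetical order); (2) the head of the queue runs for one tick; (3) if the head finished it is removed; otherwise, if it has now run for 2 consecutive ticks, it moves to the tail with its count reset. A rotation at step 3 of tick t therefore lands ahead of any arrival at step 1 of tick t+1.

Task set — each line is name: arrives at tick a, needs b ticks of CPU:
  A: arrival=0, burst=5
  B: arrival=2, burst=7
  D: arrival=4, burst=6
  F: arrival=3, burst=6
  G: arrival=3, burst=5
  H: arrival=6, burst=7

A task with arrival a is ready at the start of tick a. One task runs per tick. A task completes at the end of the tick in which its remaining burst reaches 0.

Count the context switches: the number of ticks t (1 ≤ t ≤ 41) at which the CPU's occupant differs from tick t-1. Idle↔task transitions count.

context switches = 18

t=0: queue=[A] q_used=0 → run A
t=1: queue=[A] q_used=1 → run A
t=2: queue=[A,B] q_used=0 → run A
t=3: queue=[A,B,F,G] q_used=1 → run A
t=4: queue=[B,F,G,A,D] q_used=0 → run B
t=5: queue=[B,F,G,A,D] q_used=1 → run B
t=6: queue=[F,G,A,D,B,H] q_used=0 → run F
t=7: queue=[F,G,A,D,B,H] q_used=1 → run F
t=8: queue=[G,A,D,B,H,F] q_used=0 → run G
t=9: queue=[G,A,D,B,H,F] q_used=1 → run G
t=10: queue=[A,D,B,H,F,G] q_used=0 → run A
t=11: queue=[D,B,H,F,G] q_used=0 → run D
t=12: queue=[D,B,H,F,G] q_used=1 → run D
t=13: queue=[B,H,F,G,D] q_used=0 → run B
t=14: queue=[B,H,F,G,D] q_used=1 → run B
t=15: queue=[H,F,G,D,B] q_used=0 → run H
t=16: queue=[H,F,G,D,B] q_used=1 → run H
t=17: queue=[F,G,D,B,H] q_used=0 → run F
t=18: queue=[F,G,D,B,H] q_used=1 → run F
t=19: queue=[G,D,B,H,F] q_used=0 → run G
t=20: queue=[G,D,B,H,F] q_used=1 → run G
t=21: queue=[D,B,H,F,G] q_used=0 → run D
t=22: queue=[D,B,H,F,G] q_used=1 → run D
t=23: queue=[B,H,F,G,D] q_used=0 → run B
t=24: queue=[B,H,F,G,D] q_used=1 → run B
t=25: queue=[H,F,G,D,B] q_used=0 → run H
t=26: queue=[H,F,G,D,B] q_used=1 → run H
t=27: queue=[F,G,D,B,H] q_used=0 → run F
t=28: queue=[F,G,D,B,H] q_used=1 → run F
t=29: queue=[G,D,B,H] q_used=0 → run G
t=30: queue=[D,B,H] q_used=0 → run D
t=31: queue=[D,B,H] q_used=1 → run D
t=32: queue=[B,H] q_used=0 → run B
t=33: queue=[H] q_used=0 → run H
t=34: queue=[H] q_used=1 → run H
t=35: queue=[H] q_used=0 → run H
t=36: (idle)
t=37: (idle)
t=38: (idle)
t=39: (idle)
t=40: (idle)
t=41: (idle)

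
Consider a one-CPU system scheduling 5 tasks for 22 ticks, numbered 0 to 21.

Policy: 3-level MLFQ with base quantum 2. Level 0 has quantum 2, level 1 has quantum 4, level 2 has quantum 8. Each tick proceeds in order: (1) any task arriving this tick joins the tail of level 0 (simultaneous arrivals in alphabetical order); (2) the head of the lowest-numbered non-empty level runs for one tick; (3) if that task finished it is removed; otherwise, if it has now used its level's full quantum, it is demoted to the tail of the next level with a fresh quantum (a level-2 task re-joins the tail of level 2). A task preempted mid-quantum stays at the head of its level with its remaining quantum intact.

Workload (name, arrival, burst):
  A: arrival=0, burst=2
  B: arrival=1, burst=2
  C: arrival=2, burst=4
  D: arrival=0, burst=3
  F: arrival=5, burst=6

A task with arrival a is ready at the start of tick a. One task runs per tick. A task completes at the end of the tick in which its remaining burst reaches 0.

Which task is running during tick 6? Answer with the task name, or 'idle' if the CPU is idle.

t=0: L0/L1/L2 = AD/-/- → run A
t=1: L0/L1/L2 = ADB/-/- → run A
t=2: L0/L1/L2 = DBC/-/- → run D
t=3: L0/L1/L2 = DBC/-/- → run D
t=4: L0/L1/L2 = BC/D/- → run B
t=5: L0/L1/L2 = BCF/D/- → run B
t=6: L0/L1/L2 = CF/D/- → run C
t=7: L0/L1/L2 = CF/D/- → run C
t=8: L0/L1/L2 = F/DC/- → run F
t=9: L0/L1/L2 = F/DC/- → run F
t=10: L0/L1/L2 = -/DCF/- → run D
t=11: L0/L1/L2 = -/CF/- → run C
t=12: L0/L1/L2 = -/CF/- → run C
t=13: L0/L1/L2 = -/F/- → run F
t=14: L0/L1/L2 = -/F/- → run F
t=15: L0/L1/L2 = -/F/- → run F
t=16: L0/L1/L2 = -/F/- → run F
t=17: (idle)
t=18: (idle)
t=19: (idle)
t=20: (idle)
t=21: (idle)

running at tick 6 = C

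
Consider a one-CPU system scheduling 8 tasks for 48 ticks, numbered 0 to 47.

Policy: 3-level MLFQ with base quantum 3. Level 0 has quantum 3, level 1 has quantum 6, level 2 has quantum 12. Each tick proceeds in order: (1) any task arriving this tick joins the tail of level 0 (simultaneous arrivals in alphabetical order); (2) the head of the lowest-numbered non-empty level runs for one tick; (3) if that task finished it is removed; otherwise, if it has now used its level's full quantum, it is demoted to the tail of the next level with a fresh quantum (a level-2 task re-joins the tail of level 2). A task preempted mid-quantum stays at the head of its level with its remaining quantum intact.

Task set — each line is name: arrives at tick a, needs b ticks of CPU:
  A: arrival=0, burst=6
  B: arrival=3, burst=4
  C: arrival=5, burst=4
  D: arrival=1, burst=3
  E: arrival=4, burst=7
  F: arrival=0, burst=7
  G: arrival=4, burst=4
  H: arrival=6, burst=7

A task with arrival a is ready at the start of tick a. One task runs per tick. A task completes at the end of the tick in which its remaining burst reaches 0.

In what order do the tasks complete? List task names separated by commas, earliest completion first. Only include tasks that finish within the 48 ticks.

completion order = D, A, F, B, E, G, C, H

t=0: L0/L1/L2 = AF/-/- → run A
t=1: L0/L1/L2 = AFD/-/- → run A
t=2: L0/L1/L2 = AFD/-/- → run A
t=3: L0/L1/L2 = FDB/A/- → run F
t=4: L0/L1/L2 = FDBEG/A/- → run F
t=5: L0/L1/L2 = FDBEGC/A/- → run F
t=6: L0/L1/L2 = DBEGCH/AF/- → run D
t=7: L0/L1/L2 = DBEGCH/AF/- → run D
t=8: L0/L1/L2 = DBEGCH/AF/- → run D
t=9: L0/L1/L2 = BEGCH/AF/- → run B
t=10: L0/L1/L2 = BEGCH/AF/- → run B
t=11: L0/L1/L2 = BEGCH/AF/- → run B
t=12: L0/L1/L2 = EGCH/AFB/- → run E
t=13: L0/L1/L2 = EGCH/AFB/- → run E
t=14: L0/L1/L2 = EGCH/AFB/- → run E
t=15: L0/L1/L2 = GCH/AFBE/- → run G
t=16: L0/L1/L2 = GCH/AFBE/- → run G
t=17: L0/L1/L2 = GCH/AFBE/- → run G
t=18: L0/L1/L2 = CH/AFBEG/- → run C
t=19: L0/L1/L2 = CH/AFBEG/- → run C
t=20: L0/L1/L2 = CH/AFBEG/- → run C
t=21: L0/L1/L2 = H/AFBEGC/- → run H
t=22: L0/L1/L2 = H/AFBEGC/- → run H
t=23: L0/L1/L2 = H/AFBEGC/- → run H
t=24: L0/L1/L2 = -/AFBEGCH/- → run A
t=25: L0/L1/L2 = -/AFBEGCH/- → run A
t=26: L0/L1/L2 = -/AFBEGCH/- → run A
t=27: L0/L1/L2 = -/FBEGCH/- → run F
t=28: L0/L1/L2 = -/FBEGCH/- → run F
t=29: L0/L1/L2 = -/FBEGCH/- → run F
t=30: L0/L1/L2 = -/FBEGCH/- → run F
t=31: L0/L1/L2 = -/BEGCH/- → run B
t=32: L0/L1/L2 = -/EGCH/- → run E
t=33: L0/L1/L2 = -/EGCH/- → run E
t=34: L0/L1/L2 = -/EGCH/- → run E
t=35: L0/L1/L2 = -/EGCH/- → run E
t=36: L0/L1/L2 = -/GCH/- → run G
t=37: L0/L1/L2 = -/CH/- → run C
t=38: L0/L1/L2 = -/H/- → run H
t=39: L0/L1/L2 = -/H/- → run H
t=40: L0/L1/L2 = -/H/- → run H
t=41: L0/L1/L2 = -/H/- → run H
t=42: (idle)
t=43: (idle)
t=44: (idle)
t=45: (idle)
t=46: (idle)
t=47: (idle)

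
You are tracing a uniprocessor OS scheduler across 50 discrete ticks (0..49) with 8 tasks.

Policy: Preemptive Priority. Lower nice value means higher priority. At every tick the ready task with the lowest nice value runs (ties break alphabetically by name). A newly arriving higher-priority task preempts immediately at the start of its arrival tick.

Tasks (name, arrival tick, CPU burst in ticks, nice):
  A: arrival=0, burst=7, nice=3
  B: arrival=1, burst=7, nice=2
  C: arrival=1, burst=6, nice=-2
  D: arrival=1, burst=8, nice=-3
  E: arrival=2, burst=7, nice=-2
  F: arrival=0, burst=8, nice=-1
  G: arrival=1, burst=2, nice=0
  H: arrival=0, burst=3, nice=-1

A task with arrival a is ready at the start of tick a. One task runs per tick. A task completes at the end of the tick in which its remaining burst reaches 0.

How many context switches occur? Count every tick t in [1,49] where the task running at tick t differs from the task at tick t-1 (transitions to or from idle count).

context switches = 9

t=0: ready={A,F,H} → run F
t=1: ready={A,B,C,D,F,G,H} → run D
t=2: ready={A,B,C,D,E,F,G,H} → run D
t=3: ready={A,B,C,D,E,F,G,H} → run D
t=4: ready={A,B,C,D,E,F,G,H} → run D
t=5: ready={A,B,C,D,E,F,G,H} → run D
t=6: ready={A,B,C,D,E,F,G,H} → run D
t=7: ready={A,B,C,D,E,F,G,H} → run D
t=8: ready={A,B,C,D,E,F,G,H} → run D
t=9: ready={A,B,C,E,F,G,H} → run C
t=10: ready={A,B,C,E,F,G,H} → run C
t=11: ready={A,B,C,E,F,G,H} → run C
t=12: ready={A,B,C,E,F,G,H} → run C
t=13: ready={A,B,C,E,F,G,H} → run C
t=14: ready={A,B,C,E,F,G,H} → run C
t=15: ready={A,B,E,F,G,H} → run E
t=16: ready={A,B,E,F,G,H} → run E
t=17: ready={A,B,E,F,G,H} → run E
t=18: ready={A,B,E,F,G,H} → run E
t=19: ready={A,B,E,F,G,H} → run E
t=20: ready={A,B,E,F,G,H} → run E
t=21: ready={A,B,E,F,G,H} → run E
t=22: ready={A,B,F,G,H} → run F
t=23: ready={A,B,F,G,H} → run F
t=24: ready={A,B,F,G,H} → run F
t=25: ready={A,B,F,G,H} → run F
t=26: ready={A,B,F,G,H} → run F
t=27: ready={A,B,F,G,H} → run F
t=28: ready={A,B,F,G,H} → run F
t=29: ready={A,B,G,H} → run H
t=30: ready={A,B,G,H} → run H
t=31: ready={A,B,G,H} → run H
t=32: ready={A,B,G} → run G
t=33: ready={A,B,G} → run G
t=34: ready={A,B} → run B
t=35: ready={A,B} → run B
t=36: ready={A,B} → run B
t=37: ready={A,B} → run B
t=38: ready={A,B} → run B
t=39: ready={A,B} → run B
t=40: ready={A,B} → run B
t=41: ready={A} → run A
t=42: ready={A} → run A
t=43: ready={A} → run A
t=44: ready={A} → run A
t=45: ready={A} → run A
t=46: ready={A} → run A
t=47: ready={A} → run A
t=48: (idle)
t=49: (idle)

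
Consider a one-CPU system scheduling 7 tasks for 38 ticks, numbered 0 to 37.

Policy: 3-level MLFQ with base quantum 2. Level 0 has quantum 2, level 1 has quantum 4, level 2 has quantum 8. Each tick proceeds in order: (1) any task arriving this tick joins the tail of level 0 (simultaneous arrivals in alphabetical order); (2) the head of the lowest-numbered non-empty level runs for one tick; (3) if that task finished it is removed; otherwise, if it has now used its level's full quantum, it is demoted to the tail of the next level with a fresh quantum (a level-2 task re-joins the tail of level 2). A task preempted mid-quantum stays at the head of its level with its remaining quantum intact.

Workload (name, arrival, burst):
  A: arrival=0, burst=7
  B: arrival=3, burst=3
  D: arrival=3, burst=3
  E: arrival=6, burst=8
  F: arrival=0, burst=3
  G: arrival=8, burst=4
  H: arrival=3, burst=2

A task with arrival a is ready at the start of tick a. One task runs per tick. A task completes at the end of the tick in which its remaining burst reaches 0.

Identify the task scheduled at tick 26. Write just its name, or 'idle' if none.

running at tick 26 = G

t=0: L0/L1/L2 = AF/-/- → run A
t=1: L0/L1/L2 = AF/-/- → run A
t=2: L0/L1/L2 = F/A/- → run F
t=3: L0/L1/L2 = FBDH/A/- → run F
t=4: L0/L1/L2 = BDH/AF/- → run B
t=5: L0/L1/L2 = BDH/AF/- → run B
t=6: L0/L1/L2 = DHE/AFB/- → run D
t=7: L0/L1/L2 = DHE/AFB/- → run D
t=8: L0/L1/L2 = HEG/AFBD/- → run H
t=9: L0/L1/L2 = HEG/AFBD/- → run H
t=10: L0/L1/L2 = EG/AFBD/- → run E
t=11: L0/L1/L2 = EG/AFBD/- → run E
t=12: L0/L1/L2 = G/AFBDE/- → run G
t=13: L0/L1/L2 = G/AFBDE/- → run G
t=14: L0/L1/L2 = -/AFBDEG/- → run A
t=15: L0/L1/L2 = -/AFBDEG/- → run A
t=16: L0/L1/L2 = -/AFBDEG/- → run A
t=17: L0/L1/L2 = -/AFBDEG/- → run A
t=18: L0/L1/L2 = -/FBDEG/A → run F
t=19: L0/L1/L2 = -/BDEG/A → run B
t=20: L0/L1/L2 = -/DEG/A → run D
t=21: L0/L1/L2 = -/EG/A → run E
t=22: L0/L1/L2 = -/EG/A → run E
t=23: L0/L1/L2 = -/EG/A → run E
t=24: L0/L1/L2 = -/EG/A → run E
t=25: L0/L1/L2 = -/G/AE → run G
t=26: L0/L1/L2 = -/G/AE → run G
t=27: L0/L1/L2 = -/-/AE → run A
t=28: L0/L1/L2 = -/-/E → run E
t=29: L0/L1/L2 = -/-/E → run E
t=30: (idle)
t=31: (idle)
t=32: (idle)
t=33: (idle)
t=34: (idle)
t=35: (idle)
t=36: (idle)
t=37: (idle)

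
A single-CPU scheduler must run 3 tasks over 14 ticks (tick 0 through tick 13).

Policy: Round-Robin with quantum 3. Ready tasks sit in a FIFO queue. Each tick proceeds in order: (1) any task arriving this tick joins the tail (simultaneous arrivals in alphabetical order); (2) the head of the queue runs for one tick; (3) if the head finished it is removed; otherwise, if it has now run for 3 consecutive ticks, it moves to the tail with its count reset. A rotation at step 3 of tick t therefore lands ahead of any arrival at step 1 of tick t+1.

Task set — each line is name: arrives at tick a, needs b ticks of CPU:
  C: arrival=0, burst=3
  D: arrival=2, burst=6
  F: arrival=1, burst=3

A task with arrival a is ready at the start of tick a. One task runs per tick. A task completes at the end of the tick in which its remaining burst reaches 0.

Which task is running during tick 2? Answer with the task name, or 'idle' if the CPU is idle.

t=0: queue=[C] q_used=0 → run C
t=1: queue=[C,F] q_used=1 → run C
t=2: queue=[C,F,D] q_used=2 → run C
t=3: queue=[F,D] q_used=0 → run F
t=4: queue=[F,D] q_used=1 → run F
t=5: queue=[F,D] q_used=2 → run F
t=6: queue=[D] q_used=0 → run D
t=7: queue=[D] q_used=1 → run D
t=8: queue=[D] q_used=2 → run D
t=9: queue=[D] q_used=0 → run D
t=10: queue=[D] q_used=1 → run D
t=11: queue=[D] q_used=2 → run D
t=12: (idle)
t=13: (idle)

running at tick 2 = C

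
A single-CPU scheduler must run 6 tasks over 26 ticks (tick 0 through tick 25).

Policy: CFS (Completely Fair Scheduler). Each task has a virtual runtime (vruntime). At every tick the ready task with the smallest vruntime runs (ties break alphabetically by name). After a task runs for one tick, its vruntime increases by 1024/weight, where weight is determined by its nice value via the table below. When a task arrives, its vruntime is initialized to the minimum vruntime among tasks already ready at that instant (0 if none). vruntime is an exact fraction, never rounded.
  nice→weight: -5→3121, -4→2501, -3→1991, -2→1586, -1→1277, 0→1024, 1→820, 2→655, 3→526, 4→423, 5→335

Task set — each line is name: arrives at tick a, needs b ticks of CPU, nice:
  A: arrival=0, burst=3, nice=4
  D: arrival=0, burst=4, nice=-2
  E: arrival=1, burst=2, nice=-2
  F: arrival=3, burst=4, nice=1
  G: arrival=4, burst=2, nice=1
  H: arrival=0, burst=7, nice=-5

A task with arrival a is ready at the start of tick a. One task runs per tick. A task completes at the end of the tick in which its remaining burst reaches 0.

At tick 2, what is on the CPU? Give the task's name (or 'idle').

t=0: vr[A=0 D=0 H=0] → run A
t=1: vr[A=1024/423 D=0 E=0 H=0] → run D
t=2: vr[A=1024/423 D=512/793 E=0 H=0] → run E
t=3: vr[A=1024/423 D=512/793 E=512/793 F=0 H=0] → run F
t=4: vr[A=1024/423 D=512/793 E=512/793 F=256/205 G=0 H=0] → run G
t=5: vr[A=1024/423 D=512/793 E=512/793 F=256/205 G=256/205 H=0] → run H
t=6: vr[A=1024/423 D=512/793 E=512/793 F=256/205 G=256/205 H=1024/3121] → run H
t=7: vr[A=1024/423 D=512/793 E=512/793 F=256/205 G=256/205 H=2048/3121] → run D
t=8: vr[A=1024/423 D=1024/793 E=512/793 F=256/205 G=256/205 H=2048/3121] → run E
t=9: vr[A=1024/423 D=1024/793 F=256/205 G=256/205 H=2048/3121] → run H
t=10: vr[A=1024/423 D=1024/793 F=256/205 G=256/205 H=3072/3121] → run H
t=11: vr[A=1024/423 D=1024/793 F=256/205 G=256/205 H=4096/3121] → run F
t=12: vr[A=1024/423 D=1024/793 F=512/205 G=256/205 H=4096/3121] → run G
t=13: vr[A=1024/423 D=1024/793 F=512/205 H=4096/3121] → run D
t=14: vr[A=1024/423 D=1536/793 F=512/205 H=4096/3121] → run H
t=15: vr[A=1024/423 D=1536/793 F=512/205 H=5120/3121] → run H
t=16: vr[A=1024/423 D=1536/793 F=512/205 H=6144/3121] → run D
t=17: vr[A=1024/423 F=512/205 H=6144/3121] → run H
t=18: vr[A=1024/423 F=512/205] → run A
t=19: vr[A=2048/423 F=512/205] → run F
t=20: vr[A=2048/423 F=768/205] → run F
t=21: vr[A=2048/423] → run A
t=22: (idle)
t=23: (idle)
t=24: (idle)
t=25: (idle)

running at tick 2 = E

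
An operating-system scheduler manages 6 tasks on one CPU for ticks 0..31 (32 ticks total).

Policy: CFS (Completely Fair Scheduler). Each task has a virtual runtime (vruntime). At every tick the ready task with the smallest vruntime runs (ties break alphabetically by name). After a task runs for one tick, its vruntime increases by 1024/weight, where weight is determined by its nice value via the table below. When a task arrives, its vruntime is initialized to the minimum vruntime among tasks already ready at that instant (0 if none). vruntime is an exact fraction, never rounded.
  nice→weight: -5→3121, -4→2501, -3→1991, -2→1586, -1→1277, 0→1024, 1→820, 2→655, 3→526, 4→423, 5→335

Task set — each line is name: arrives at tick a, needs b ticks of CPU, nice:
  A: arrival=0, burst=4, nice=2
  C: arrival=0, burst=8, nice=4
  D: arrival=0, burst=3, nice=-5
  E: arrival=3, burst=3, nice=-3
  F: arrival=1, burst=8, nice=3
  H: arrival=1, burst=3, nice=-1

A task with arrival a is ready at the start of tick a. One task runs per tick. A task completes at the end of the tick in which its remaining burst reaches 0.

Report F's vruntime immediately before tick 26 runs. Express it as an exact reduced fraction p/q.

t=0: vr[A=0 C=0 D=0] → run A
t=1: vr[A=1024/655 C=0 D=0 F=0 H=0] → run C
t=2: vr[A=1024/655 C=1024/423 D=0 F=0 H=0] → run D
t=3: vr[A=1024/655 C=1024/423 D=1024/3121 E=0 F=0 H=0] → run E
t=4: vr[A=1024/655 C=1024/423 D=1024/3121 E=1024/1991 F=0 H=0] → run F
t=5: vr[A=1024/655 C=1024/423 D=1024/3121 E=1024/1991 F=512/263 H=0] → run H
t=6: vr[A=1024/655 C=1024/423 D=1024/3121 E=1024/1991 F=512/263 H=1024/1277] → run D
t=7: vr[A=1024/655 C=1024/423 D=2048/3121 E=1024/1991 F=512/263 H=1024/1277] → run E
t=8: vr[A=1024/655 C=1024/423 D=2048/3121 E=2048/1991 F=512/263 H=1024/1277] → run D
t=9: vr[A=1024/655 C=1024/423 E=2048/1991 F=512/263 H=1024/1277] → run H
t=10: vr[A=1024/655 C=1024/423 E=2048/1991 F=512/263 H=2048/1277] → run E
t=11: vr[A=1024/655 C=1024/423 F=512/263 H=2048/1277] → run A
t=12: vr[A=2048/655 C=1024/423 F=512/263 H=2048/1277] → run H
t=13: vr[A=2048/655 C=1024/423 F=512/263] → run F
t=14: vr[A=2048/655 C=1024/423 F=1024/263] → run C
t=15: vr[A=2048/655 C=2048/423 F=1024/263] → run A
t=16: vr[A=3072/655 C=2048/423 F=1024/263] → run F
t=17: vr[A=3072/655 C=2048/423 F=1536/263] → run A
t=18: vr[C=2048/423 F=1536/263] → run C
t=19: vr[C=1024/141 F=1536/263] → run F
t=20: vr[C=1024/141 F=2048/263] → run C
t=21: vr[C=4096/423 F=2048/263] → run F
t=22: vr[C=4096/423 F=2560/263] → run C
t=23: vr[C=5120/423 F=2560/263] → run F
t=24: vr[C=5120/423 F=3072/263] → run F
t=25: vr[C=5120/423 F=3584/263] → run C
t=26: vr[C=2048/141 F=3584/263] → run F
t=27: vr[C=2048/141] → run C
t=28: vr[C=7168/423] → run C
t=29: (idle)
t=30: (idle)
t=31: (idle)

vruntime(F, start of tick 26) = 3584/263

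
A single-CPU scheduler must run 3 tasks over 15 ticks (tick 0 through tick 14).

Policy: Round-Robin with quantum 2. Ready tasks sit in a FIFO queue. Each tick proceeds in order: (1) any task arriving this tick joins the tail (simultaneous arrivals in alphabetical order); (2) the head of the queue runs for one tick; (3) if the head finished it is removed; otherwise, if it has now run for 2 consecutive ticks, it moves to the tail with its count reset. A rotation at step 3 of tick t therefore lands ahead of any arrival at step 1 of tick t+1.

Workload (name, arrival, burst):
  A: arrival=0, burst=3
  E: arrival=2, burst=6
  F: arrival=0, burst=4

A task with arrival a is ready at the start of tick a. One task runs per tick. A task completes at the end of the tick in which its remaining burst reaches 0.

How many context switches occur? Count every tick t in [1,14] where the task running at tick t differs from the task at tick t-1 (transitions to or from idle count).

context switches = 6

t=0: queue=[A,F] q_used=0 → run A
t=1: queue=[A,F] q_used=1 → run A
t=2: queue=[F,A,E] q_used=0 → run F
t=3: queue=[F,A,E] q_used=1 → run F
t=4: queue=[A,E,F] q_used=0 → run A
t=5: queue=[E,F] q_used=0 → run E
t=6: queue=[E,F] q_used=1 → run E
t=7: queue=[F,E] q_used=0 → run F
t=8: queue=[F,E] q_used=1 → run F
t=9: queue=[E] q_used=0 → run E
t=10: queue=[E] q_used=1 → run E
t=11: queue=[E] q_used=0 → run E
t=12: queue=[E] q_used=1 → run E
t=13: (idle)
t=14: (idle)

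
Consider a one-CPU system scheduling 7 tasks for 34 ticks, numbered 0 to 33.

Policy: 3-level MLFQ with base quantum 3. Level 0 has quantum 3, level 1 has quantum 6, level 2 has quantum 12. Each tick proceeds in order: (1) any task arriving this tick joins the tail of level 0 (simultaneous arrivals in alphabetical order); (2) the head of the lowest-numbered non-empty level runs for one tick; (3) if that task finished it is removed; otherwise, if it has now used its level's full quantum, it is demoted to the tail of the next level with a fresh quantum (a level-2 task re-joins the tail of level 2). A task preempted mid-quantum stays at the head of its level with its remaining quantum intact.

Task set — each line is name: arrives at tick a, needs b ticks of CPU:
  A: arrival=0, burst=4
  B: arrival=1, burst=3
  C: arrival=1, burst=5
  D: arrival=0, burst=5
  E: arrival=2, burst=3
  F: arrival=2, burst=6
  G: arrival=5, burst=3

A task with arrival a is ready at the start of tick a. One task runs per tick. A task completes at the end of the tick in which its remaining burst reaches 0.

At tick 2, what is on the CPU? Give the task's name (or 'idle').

t=0: L0/L1/L2 = AD/-/- → run A
t=1: L0/L1/L2 = ADBC/-/- → run A
t=2: L0/L1/L2 = ADBCEF/-/- → run A
t=3: L0/L1/L2 = DBCEF/A/- → run D
t=4: L0/L1/L2 = DBCEF/A/- → run D
t=5: L0/L1/L2 = DBCEFG/A/- → run D
t=6: L0/L1/L2 = BCEFG/AD/- → run B
t=7: L0/L1/L2 = BCEFG/AD/- → run B
t=8: L0/L1/L2 = BCEFG/AD/- → run B
t=9: L0/L1/L2 = CEFG/AD/- → run C
t=10: L0/L1/L2 = CEFG/AD/- → run C
t=11: L0/L1/L2 = CEFG/AD/- → run C
t=12: L0/L1/L2 = EFG/ADC/- → run E
t=13: L0/L1/L2 = EFG/ADC/- → run E
t=14: L0/L1/L2 = EFG/ADC/- → run E
t=15: L0/L1/L2 = FG/ADC/- → run F
t=16: L0/L1/L2 = FG/ADC/- → run F
t=17: L0/L1/L2 = FG/ADC/- → run F
t=18: L0/L1/L2 = G/ADCF/- → run G
t=19: L0/L1/L2 = G/ADCF/- → run G
t=20: L0/L1/L2 = G/ADCF/- → run G
t=21: L0/L1/L2 = -/ADCF/- → run A
t=22: L0/L1/L2 = -/DCF/- → run D
t=23: L0/L1/L2 = -/DCF/- → run D
t=24: L0/L1/L2 = -/CF/- → run C
t=25: L0/L1/L2 = -/CF/- → run C
t=26: L0/L1/L2 = -/F/- → run F
t=27: L0/L1/L2 = -/F/- → run F
t=28: L0/L1/L2 = -/F/- → run F
t=29: (idle)
t=30: (idle)
t=31: (idle)
t=32: (idle)
t=33: (idle)

running at tick 2 = A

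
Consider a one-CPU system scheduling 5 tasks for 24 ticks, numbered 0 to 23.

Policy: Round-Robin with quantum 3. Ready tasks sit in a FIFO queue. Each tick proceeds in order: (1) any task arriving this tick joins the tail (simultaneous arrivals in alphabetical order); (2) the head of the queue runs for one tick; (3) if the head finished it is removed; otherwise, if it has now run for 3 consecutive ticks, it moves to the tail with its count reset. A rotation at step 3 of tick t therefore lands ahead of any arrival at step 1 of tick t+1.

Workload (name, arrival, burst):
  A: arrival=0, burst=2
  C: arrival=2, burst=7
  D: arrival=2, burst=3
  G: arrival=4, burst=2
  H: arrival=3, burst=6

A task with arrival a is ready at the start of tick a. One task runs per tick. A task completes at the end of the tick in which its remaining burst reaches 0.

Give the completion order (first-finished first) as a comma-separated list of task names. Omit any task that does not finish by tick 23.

completion order = A, D, G, H, C

t=0: queue=[A] q_used=0 → run A
t=1: queue=[A] q_used=1 → run A
t=2: queue=[C,D] q_used=0 → run C
t=3: queue=[C,D,H] q_used=1 → run C
t=4: queue=[C,D,H,G] q_used=2 → run C
t=5: queue=[D,H,G,C] q_used=0 → run D
t=6: queue=[D,H,G,C] q_used=1 → run D
t=7: queue=[D,H,G,C] q_used=2 → run D
t=8: queue=[H,G,C] q_used=0 → run H
t=9: queue=[H,G,C] q_used=1 → run H
t=10: queue=[H,G,C] q_used=2 → run H
t=11: queue=[G,C,H] q_used=0 → run G
t=12: queue=[G,C,H] q_used=1 → run G
t=13: queue=[C,H] q_used=0 → run C
t=14: queue=[C,H] q_used=1 → run C
t=15: queue=[C,H] q_used=2 → run C
t=16: queue=[H,C] q_used=0 → run H
t=17: queue=[H,C] q_used=1 → run H
t=18: queue=[H,C] q_used=2 → run H
t=19: queue=[C] q_used=0 → run C
t=20: (idle)
t=21: (idle)
t=22: (idle)
t=23: (idle)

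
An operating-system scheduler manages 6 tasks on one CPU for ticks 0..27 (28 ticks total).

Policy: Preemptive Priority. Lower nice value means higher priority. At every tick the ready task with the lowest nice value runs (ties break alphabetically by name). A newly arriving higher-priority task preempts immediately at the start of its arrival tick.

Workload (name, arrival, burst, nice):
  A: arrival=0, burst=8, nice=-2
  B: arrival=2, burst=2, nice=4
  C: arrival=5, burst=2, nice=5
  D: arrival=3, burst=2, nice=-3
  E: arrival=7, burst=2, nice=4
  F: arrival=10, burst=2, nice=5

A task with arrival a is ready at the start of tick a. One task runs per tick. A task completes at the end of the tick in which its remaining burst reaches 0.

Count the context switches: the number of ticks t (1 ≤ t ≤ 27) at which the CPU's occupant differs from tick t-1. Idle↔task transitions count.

context switches = 7

t=0: ready={A} → run A
t=1: ready={A} → run A
t=2: ready={A,B} → run A
t=3: ready={A,B,D} → run D
t=4: ready={A,B,D} → run D
t=5: ready={A,B,C} → run A
t=6: ready={A,B,C} → run A
t=7: ready={A,B,C,E} → run A
t=8: ready={A,B,C,E} → run A
t=9: ready={A,B,C,E} → run A
t=10: ready={B,C,E,F} → run B
t=11: ready={B,C,E,F} → run B
t=12: ready={C,E,F} → run E
t=13: ready={C,E,F} → run E
t=14: ready={C,F} → run C
t=15: ready={C,F} → run C
t=16: ready={F} → run F
t=17: ready={F} → run F
t=18: (idle)
t=19: (idle)
t=20: (idle)
t=21: (idle)
t=22: (idle)
t=23: (idle)
t=24: (idle)
t=25: (idle)
t=26: (idle)
t=27: (idle)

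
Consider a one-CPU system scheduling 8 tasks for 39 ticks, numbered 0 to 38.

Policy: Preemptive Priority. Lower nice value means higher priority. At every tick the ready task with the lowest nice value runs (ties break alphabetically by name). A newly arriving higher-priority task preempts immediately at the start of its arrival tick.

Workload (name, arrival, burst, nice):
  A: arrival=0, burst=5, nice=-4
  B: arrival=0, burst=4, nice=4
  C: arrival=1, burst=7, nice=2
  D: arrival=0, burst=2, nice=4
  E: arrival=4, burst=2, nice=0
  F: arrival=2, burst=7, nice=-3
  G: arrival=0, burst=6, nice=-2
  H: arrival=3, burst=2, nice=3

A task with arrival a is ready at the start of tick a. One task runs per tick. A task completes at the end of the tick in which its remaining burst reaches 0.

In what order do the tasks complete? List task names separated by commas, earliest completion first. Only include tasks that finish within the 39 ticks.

completion order = A, F, G, E, C, H, B, D

t=0: ready={A,B,D,G} → run A
t=1: ready={A,B,C,D,G} → run A
t=2: ready={A,B,C,D,F,G} → run A
t=3: ready={A,B,C,D,F,G,H} → run A
t=4: ready={A,B,C,D,E,F,G,H} → run A
t=5: ready={B,C,D,E,F,G,H} → run F
t=6: ready={B,C,D,E,F,G,H} → run F
t=7: ready={B,C,D,E,F,G,H} → run F
t=8: ready={B,C,D,E,F,G,H} → run F
t=9: ready={B,C,D,E,F,G,H} → run F
t=10: ready={B,C,D,E,F,G,H} → run F
t=11: ready={B,C,D,E,F,G,H} → run F
t=12: ready={B,C,D,E,G,H} → run G
t=13: ready={B,C,D,E,G,H} → run G
t=14: ready={B,C,D,E,G,H} → run G
t=15: ready={B,C,D,E,G,H} → run G
t=16: ready={B,C,D,E,G,H} → run G
t=17: ready={B,C,D,E,G,H} → run G
t=18: ready={B,C,D,E,H} → run E
t=19: ready={B,C,D,E,H} → run E
t=20: ready={B,C,D,H} → run C
t=21: ready={B,C,D,H} → run C
t=22: ready={B,C,D,H} → run C
t=23: ready={B,C,D,H} → run C
t=24: ready={B,C,D,H} → run C
t=25: ready={B,C,D,H} → run C
t=26: ready={B,C,D,H} → run C
t=27: ready={B,D,H} → run H
t=28: ready={B,D,H} → run H
t=29: ready={B,D} → run B
t=30: ready={B,D} → run B
t=31: ready={B,D} → run B
t=32: ready={B,D} → run B
t=33: ready={D} → run D
t=34: ready={D} → run D
t=35: (idle)
t=36: (idle)
t=37: (idle)
t=38: (idle)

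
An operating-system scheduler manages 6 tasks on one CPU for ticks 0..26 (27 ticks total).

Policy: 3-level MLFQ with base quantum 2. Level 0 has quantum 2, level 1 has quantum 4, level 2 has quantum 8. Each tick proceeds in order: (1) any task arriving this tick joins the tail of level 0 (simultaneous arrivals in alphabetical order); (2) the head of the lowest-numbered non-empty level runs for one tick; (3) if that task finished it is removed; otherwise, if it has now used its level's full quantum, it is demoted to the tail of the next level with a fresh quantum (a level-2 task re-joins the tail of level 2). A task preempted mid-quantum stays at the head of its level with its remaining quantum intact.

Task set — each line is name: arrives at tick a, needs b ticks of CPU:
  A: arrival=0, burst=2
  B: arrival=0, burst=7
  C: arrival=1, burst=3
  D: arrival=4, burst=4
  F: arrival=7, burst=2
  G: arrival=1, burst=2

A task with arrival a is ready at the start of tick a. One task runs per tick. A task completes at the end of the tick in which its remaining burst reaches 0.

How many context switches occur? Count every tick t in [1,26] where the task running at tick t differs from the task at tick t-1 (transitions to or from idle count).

t=0: L0/L1/L2 = AB/-/- → run A
t=1: L0/L1/L2 = ABCG/-/- → run A
t=2: L0/L1/L2 = BCG/-/- → run B
t=3: L0/L1/L2 = BCG/-/- → run B
t=4: L0/L1/L2 = CGD/B/- → run C
t=5: L0/L1/L2 = CGD/B/- → run C
t=6: L0/L1/L2 = GD/BC/- → run G
t=7: L0/L1/L2 = GDF/BC/- → run G
t=8: L0/L1/L2 = DF/BC/- → run D
t=9: L0/L1/L2 = DF/BC/- → run D
t=10: L0/L1/L2 = F/BCD/- → run F
t=11: L0/L1/L2 = F/BCD/- → run F
t=12: L0/L1/L2 = -/BCD/- → run B
t=13: L0/L1/L2 = -/BCD/- → run B
t=14: L0/L1/L2 = -/BCD/- → run B
t=15: L0/L1/L2 = -/BCD/- → run B
t=16: L0/L1/L2 = -/CD/B → run C
t=17: L0/L1/L2 = -/D/B → run D
t=18: L0/L1/L2 = -/D/B → run D
t=19: L0/L1/L2 = -/-/B → run B
t=20: (idle)
t=21: (idle)
t=22: (idle)
t=23: (idle)
t=24: (idle)
t=25: (idle)
t=26: (idle)

context switches = 10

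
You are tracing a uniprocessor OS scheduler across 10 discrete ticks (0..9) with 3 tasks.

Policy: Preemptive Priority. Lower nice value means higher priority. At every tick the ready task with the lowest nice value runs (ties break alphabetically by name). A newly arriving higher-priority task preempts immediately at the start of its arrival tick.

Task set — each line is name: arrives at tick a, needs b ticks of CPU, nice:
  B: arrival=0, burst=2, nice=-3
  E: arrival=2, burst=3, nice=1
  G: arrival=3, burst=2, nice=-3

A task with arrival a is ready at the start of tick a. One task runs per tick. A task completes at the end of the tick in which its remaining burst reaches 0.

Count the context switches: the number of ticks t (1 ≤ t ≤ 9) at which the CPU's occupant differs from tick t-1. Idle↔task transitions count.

t=0: ready={B} → run B
t=1: ready={B} → run B
t=2: ready={E} → run E
t=3: ready={E,G} → run G
t=4: ready={E,G} → run G
t=5: ready={E} → run E
t=6: ready={E} → run E
t=7: (idle)
t=8: (idle)
t=9: (idle)

context switches = 4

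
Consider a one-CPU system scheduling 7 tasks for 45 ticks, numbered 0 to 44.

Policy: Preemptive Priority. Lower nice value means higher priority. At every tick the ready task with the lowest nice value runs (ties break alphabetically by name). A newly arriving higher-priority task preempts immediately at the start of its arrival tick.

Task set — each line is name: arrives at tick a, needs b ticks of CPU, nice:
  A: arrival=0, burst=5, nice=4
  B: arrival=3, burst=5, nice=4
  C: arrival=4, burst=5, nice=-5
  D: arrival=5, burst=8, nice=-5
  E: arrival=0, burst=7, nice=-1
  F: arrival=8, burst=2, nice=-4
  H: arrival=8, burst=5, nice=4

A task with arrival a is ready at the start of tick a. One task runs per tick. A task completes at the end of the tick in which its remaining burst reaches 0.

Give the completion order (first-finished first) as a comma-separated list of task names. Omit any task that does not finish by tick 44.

t=0: ready={A,E} → run E
t=1: ready={A,E} → run E
t=2: ready={A,E} → run E
t=3: ready={A,B,E} → run E
t=4: ready={A,B,C,E} → run C
t=5: ready={A,B,C,D,E} → run C
t=6: ready={A,B,C,D,E} → run C
t=7: ready={A,B,C,D,E} → run C
t=8: ready={A,B,C,D,E,F,H} → run C
t=9: ready={A,B,D,E,F,H} → run D
t=10: ready={A,B,D,E,F,H} → run D
t=11: ready={A,B,D,E,F,H} → run D
t=12: ready={A,B,D,E,F,H} → run D
t=13: ready={A,B,D,E,F,H} → run D
t=14: ready={A,B,D,E,F,H} → run D
t=15: ready={A,B,D,E,F,H} → run D
t=16: ready={A,B,D,E,F,H} → run D
t=17: ready={A,B,E,F,H} → run F
t=18: ready={A,B,E,F,H} → run F
t=19: ready={A,B,E,H} → run E
t=20: ready={A,B,E,H} → run E
t=21: ready={A,B,E,H} → run E
t=22: ready={A,B,H} → run A
t=23: ready={A,B,H} → run A
t=24: ready={A,B,H} → run A
t=25: ready={A,B,H} → run A
t=26: ready={A,B,H} → run A
t=27: ready={B,H} → run B
t=28: ready={B,H} → run B
t=29: ready={B,H} → run B
t=30: ready={B,H} → run B
t=31: ready={B,H} → run B
t=32: ready={H} → run H
t=33: ready={H} → run H
t=34: ready={H} → run H
t=35: ready={H} → run H
t=36: ready={H} → run H
t=37: (idle)
t=38: (idle)
t=39: (idle)
t=40: (idle)
t=41: (idle)
t=42: (idle)
t=43: (idle)
t=44: (idle)

completion order = C, D, F, E, A, B, H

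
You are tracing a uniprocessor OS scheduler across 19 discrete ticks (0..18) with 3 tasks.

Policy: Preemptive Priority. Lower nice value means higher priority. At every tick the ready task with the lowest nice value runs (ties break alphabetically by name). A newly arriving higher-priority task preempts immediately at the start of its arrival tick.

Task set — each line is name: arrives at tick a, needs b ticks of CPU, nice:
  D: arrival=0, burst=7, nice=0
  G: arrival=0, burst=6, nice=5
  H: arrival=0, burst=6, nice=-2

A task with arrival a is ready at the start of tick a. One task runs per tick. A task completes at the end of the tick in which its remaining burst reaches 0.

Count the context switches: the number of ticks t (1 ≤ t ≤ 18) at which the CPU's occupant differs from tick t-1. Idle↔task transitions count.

context switches = 2

t=0: ready={D,G,H} → run H
t=1: ready={D,G,H} → run H
t=2: ready={D,G,H} → run H
t=3: ready={D,G,H} → run H
t=4: ready={D,G,H} → run H
t=5: ready={D,G,H} → run H
t=6: ready={D,G} → run D
t=7: ready={D,G} → run D
t=8: ready={D,G} → run D
t=9: ready={D,G} → run D
t=10: ready={D,G} → run D
t=11: ready={D,G} → run D
t=12: ready={D,G} → run D
t=13: ready={G} → run G
t=14: ready={G} → run G
t=15: ready={G} → run G
t=16: ready={G} → run G
t=17: ready={G} → run G
t=18: ready={G} → run G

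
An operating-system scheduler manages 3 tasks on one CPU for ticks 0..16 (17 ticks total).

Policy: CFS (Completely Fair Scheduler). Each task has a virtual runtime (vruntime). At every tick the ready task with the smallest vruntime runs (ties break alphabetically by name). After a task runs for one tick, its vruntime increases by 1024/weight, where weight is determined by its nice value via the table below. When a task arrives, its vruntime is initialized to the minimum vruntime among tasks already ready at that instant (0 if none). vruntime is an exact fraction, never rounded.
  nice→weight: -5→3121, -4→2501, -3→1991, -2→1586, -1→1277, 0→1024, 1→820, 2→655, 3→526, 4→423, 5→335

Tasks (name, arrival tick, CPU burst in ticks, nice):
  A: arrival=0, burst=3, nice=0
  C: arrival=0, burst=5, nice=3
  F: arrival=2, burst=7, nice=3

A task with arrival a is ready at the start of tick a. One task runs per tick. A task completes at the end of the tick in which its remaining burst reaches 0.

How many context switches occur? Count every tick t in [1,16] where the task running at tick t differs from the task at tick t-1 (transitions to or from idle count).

t=0: vr[A=0 C=0] → run A
t=1: vr[A=1 C=0] → run C
t=2: vr[A=1 C=512/263 F=1] → run A
t=3: vr[A=2 C=512/263 F=1] → run F
t=4: vr[A=2 C=512/263 F=775/263] → run C
t=5: vr[A=2 C=1024/263 F=775/263] → run A
t=6: vr[C=1024/263 F=775/263] → run F
t=7: vr[C=1024/263 F=1287/263] → run C
t=8: vr[C=1536/263 F=1287/263] → run F
t=9: vr[C=1536/263 F=1799/263] → run C
t=10: vr[C=2048/263 F=1799/263] → run F
t=11: vr[C=2048/263 F=2311/263] → run C
t=12: vr[F=2311/263] → run F
t=13: vr[F=2823/263] → run F
t=14: vr[F=3335/263] → run F
t=15: (idle)
t=16: (idle)

context switches = 13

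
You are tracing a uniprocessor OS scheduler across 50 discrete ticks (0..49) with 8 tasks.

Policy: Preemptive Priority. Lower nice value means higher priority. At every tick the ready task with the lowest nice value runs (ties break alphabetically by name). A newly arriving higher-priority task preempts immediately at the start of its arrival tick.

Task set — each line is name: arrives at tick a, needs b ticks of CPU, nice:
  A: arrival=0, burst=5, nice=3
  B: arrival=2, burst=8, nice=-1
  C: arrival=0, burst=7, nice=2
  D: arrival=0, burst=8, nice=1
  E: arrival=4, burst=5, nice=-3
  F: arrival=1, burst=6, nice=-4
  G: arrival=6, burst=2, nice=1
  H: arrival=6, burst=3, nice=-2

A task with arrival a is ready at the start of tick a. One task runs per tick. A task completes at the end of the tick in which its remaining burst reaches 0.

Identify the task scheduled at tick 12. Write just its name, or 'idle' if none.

t=0: ready={A,C,D} → run D
t=1: ready={A,C,D,F} → run F
t=2: ready={A,B,C,D,F} → run F
t=3: ready={A,B,C,D,F} → run F
t=4: ready={A,B,C,D,E,F} → run F
t=5: ready={A,B,C,D,E,F} → run F
t=6: ready={A,B,C,D,E,F,G,H} → run F
t=7: ready={A,B,C,D,E,G,H} → run E
t=8: ready={A,B,C,D,E,G,H} → run E
t=9: ready={A,B,C,D,E,G,H} → run E
t=10: ready={A,B,C,D,E,G,H} → run E
t=11: ready={A,B,C,D,E,G,H} → run E
t=12: ready={A,B,C,D,G,H} → run H
t=13: ready={A,B,C,D,G,H} → run H
t=14: ready={A,B,C,D,G,H} → run H
t=15: ready={A,B,C,D,G} → run B
t=16: ready={A,B,C,D,G} → run B
t=17: ready={A,B,C,D,G} → run B
t=18: ready={A,B,C,D,G} → run B
t=19: ready={A,B,C,D,G} → run B
t=20: ready={A,B,C,D,G} → run B
t=21: ready={A,B,C,D,G} → run B
t=22: ready={A,B,C,D,G} → run B
t=23: ready={A,C,D,G} → run D
t=24: ready={A,C,D,G} → run D
t=25: ready={A,C,D,G} → run D
t=26: ready={A,C,D,G} → run D
t=27: ready={A,C,D,G} → run D
t=28: ready={A,C,D,G} → run D
t=29: ready={A,C,D,G} → run D
t=30: ready={A,C,G} → run G
t=31: ready={A,C,G} → run G
t=32: ready={A,C} → run C
t=33: ready={A,C} → run C
t=34: ready={A,C} → run C
t=35: ready={A,C} → run C
t=36: ready={A,C} → run C
t=37: ready={A,C} → run C
t=38: ready={A,C} → run C
t=39: ready={A} → run A
t=40: ready={A} → run A
t=41: ready={A} → run A
t=42: ready={A} → run A
t=43: ready={A} → run A
t=44: (idle)
t=45: (idle)
t=46: (idle)
t=47: (idle)
t=48: (idle)
t=49: (idle)

running at tick 12 = H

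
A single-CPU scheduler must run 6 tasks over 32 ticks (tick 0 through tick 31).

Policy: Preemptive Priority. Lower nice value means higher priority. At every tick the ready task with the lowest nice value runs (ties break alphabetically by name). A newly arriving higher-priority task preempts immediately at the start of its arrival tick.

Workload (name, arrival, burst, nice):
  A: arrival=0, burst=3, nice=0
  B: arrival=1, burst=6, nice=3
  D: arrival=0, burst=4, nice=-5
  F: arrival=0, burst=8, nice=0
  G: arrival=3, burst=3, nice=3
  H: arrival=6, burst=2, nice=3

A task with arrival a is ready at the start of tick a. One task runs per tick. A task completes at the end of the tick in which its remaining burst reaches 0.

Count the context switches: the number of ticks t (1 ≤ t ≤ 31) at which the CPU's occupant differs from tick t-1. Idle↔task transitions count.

t=0: ready={A,D,F} → run D
t=1: ready={A,B,D,F} → run D
t=2: ready={A,B,D,F} → run D
t=3: ready={A,B,D,F,G} → run D
t=4: ready={A,B,F,G} → run A
t=5: ready={A,B,F,G} → run A
t=6: ready={A,B,F,G,H} → run A
t=7: ready={B,F,G,H} → run F
t=8: ready={B,F,G,H} → run F
t=9: ready={B,F,G,H} → run F
t=10: ready={B,F,G,H} → run F
t=11: ready={B,F,G,H} → run F
t=12: ready={B,F,G,H} → run F
t=13: ready={B,F,G,H} → run F
t=14: ready={B,F,G,H} → run F
t=15: ready={B,G,H} → run B
t=16: ready={B,G,H} → run B
t=17: ready={B,G,H} → run B
t=18: ready={B,G,H} → run B
t=19: ready={B,G,H} → run B
t=20: ready={B,G,H} → run B
t=21: ready={G,H} → run G
t=22: ready={G,H} → run G
t=23: ready={G,H} → run G
t=24: ready={H} → run H
t=25: ready={H} → run H
t=26: (idle)
t=27: (idle)
t=28: (idle)
t=29: (idle)
t=30: (idle)
t=31: (idle)

context switches = 6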